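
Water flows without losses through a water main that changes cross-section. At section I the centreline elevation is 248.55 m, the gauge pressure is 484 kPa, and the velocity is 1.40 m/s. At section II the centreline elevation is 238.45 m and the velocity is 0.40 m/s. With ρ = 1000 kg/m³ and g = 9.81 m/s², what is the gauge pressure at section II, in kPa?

P₂ ≈ 584 kPa

Pressure head at I: ψ₁ = P₁/(ρg) = 484×1000 / (1000 × 9.81) = 49.34 m.
Velocity heads: v₁²/2g = 1.40²/19.62 = 0.100 m; v₂²/2g = 0.40²/19.62 = 0.008 m.
Total head H = z₁ + ψ₁ + v₁²/2g = 248.55 + 49.34 + 0.100 = 297.99 m.
ψ₂ = H − z₂ − v₂²/2g = 297.99 − 238.45 − 0.008 = 59.53 m.
P₂ = ρgψ₂ = 1000 × 9.81 × 59.53 ≈ 584 kPa.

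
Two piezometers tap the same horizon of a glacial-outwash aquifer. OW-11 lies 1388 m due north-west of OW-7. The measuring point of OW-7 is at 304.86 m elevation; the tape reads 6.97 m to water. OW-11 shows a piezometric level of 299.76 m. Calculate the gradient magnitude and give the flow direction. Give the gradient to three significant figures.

Total head at OW-7: h = 304.86 − 6.97 = 297.89 m.
Total head at OW-11: h = 299.76 m (water level in the piezometer is the total head).
Head difference: h(OW-7) − h(OW-11) = 297.89 − 299.76 = -1.87 m.
Hydraulic gradient: i = |Δh| / L = 1.87 / 1388 = 0.00135.
Flow is from higher to lower head: from OW-11 toward OW-7, i.e. toward the south-east.

i ≈ 0.00135; groundwater flows toward the south-east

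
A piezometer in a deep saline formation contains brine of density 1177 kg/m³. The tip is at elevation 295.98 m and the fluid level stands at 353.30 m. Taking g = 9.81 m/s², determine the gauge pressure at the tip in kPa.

P ≈ 662 kPa

Pressure head ψ = h − z = 353.30 − 295.98 = 57.32 m.
P = ρgψ = 1177 × 9.81 × 57.32 = 661838 Pa ≈ 662 kPa.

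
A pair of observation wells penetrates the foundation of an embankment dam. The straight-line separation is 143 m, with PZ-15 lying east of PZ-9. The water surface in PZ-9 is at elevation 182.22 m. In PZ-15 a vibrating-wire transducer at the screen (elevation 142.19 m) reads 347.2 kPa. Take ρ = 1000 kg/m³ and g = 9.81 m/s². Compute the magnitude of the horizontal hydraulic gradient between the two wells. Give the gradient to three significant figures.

Total head at PZ-9: h = 182.22 m (water level in the piezometer is the total head).
Pressure head at PZ-15: ψ = P/(ρg) = 347.2×1000 / (1000 × 9.81) = 35.39 m.
Total head at PZ-15: h = z + ψ = 142.19 + 35.39 = 177.58 m.
Head difference: h(PZ-9) − h(PZ-15) = 182.22 − 177.58 = 4.64 m.
Hydraulic gradient: i = |Δh| / L = 4.64 / 143 = 0.0324.

i ≈ 0.0324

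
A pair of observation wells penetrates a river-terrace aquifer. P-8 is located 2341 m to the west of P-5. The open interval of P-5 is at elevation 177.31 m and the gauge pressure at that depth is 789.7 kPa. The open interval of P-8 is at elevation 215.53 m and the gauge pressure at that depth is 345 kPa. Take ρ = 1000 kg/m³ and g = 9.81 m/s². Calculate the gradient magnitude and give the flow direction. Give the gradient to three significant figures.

Pressure head at P-5: ψ = P/(ρg) = 789.7×1000 / (1000 × 9.81) = 80.50 m.
Total head at P-5: h = z + ψ = 177.31 + 80.50 = 257.81 m.
Pressure head at P-8: ψ = P/(ρg) = 345×1000 / (1000 × 9.81) = 35.17 m.
Total head at P-8: h = z + ψ = 215.53 + 35.17 = 250.70 m.
Head difference: h(P-5) − h(P-8) = 257.81 − 250.70 = 7.11 m.
Hydraulic gradient: i = |Δh| / L = 7.11 / 2341 = 0.00304.
Flow is from higher to lower head: from P-5 toward P-8, i.e. toward the west.

i ≈ 0.00304; groundwater flows toward the west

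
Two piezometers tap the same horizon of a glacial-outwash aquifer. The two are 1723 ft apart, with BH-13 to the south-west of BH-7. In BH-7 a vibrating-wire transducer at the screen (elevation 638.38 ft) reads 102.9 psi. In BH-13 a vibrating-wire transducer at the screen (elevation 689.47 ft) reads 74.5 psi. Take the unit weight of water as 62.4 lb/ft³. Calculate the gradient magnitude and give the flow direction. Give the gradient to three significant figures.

Pressure head at BH-7: ψ = 144·P/γ = 144 × 102.9 / 62.4 = 237.46 ft.
Total head at BH-7: h = z + ψ = 638.38 + 237.46 = 875.84 ft.
Pressure head at BH-13: ψ = 144·P/γ = 144 × 74.5 / 62.4 = 171.92 ft.
Total head at BH-13: h = z + ψ = 689.47 + 171.92 = 861.39 ft.
Head difference: h(BH-7) − h(BH-13) = 875.84 − 861.39 = 14.45 ft.
Hydraulic gradient: i = |Δh| / L = 14.45 / 1723 = 0.00839.
Flow is from higher to lower head: from BH-7 toward BH-13, i.e. toward the south-west.

i ≈ 0.00839; groundwater flows toward the south-west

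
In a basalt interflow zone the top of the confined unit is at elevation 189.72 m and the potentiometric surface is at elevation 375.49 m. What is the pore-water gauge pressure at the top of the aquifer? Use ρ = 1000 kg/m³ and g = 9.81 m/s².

Pressure head at the aquifer top: ψ = h − z = 375.49 − 189.72 = 185.77 m.
P = ρgψ = 1000 × 9.81 × 185.77 = 1822404 Pa ≈ 1820 kPa.

P ≈ 1820 kPa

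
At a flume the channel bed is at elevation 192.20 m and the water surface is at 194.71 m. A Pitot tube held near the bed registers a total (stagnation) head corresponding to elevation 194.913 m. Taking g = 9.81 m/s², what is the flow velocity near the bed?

Near the bed, under hydrostatic conditions, the piezometric head (z + ψ) equals the free-surface elevation, 194.71 m.
Velocity head = total − piezometric = 194.913 − 194.71 = 0.203 m.
v = √(2g·h_v) = √(2 × 9.81 × 0.203) = 2.00 m/s.

v ≈ 2.00 m/s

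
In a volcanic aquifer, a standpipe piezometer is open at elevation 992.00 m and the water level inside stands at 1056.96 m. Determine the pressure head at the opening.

ψ ≈ 64.96 m

Total head h = 1056.96 m (the water-surface elevation in the piezometer).
Pressure head ψ = h − z = 1056.96 − 992.00 = 64.96 m.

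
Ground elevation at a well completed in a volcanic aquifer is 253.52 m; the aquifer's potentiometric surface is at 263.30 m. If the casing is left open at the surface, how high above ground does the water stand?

≈ 9.78 m above ground

Water rises to the potentiometric surface, so the rise above ground = 263.30 − 253.52 = 9.78 m.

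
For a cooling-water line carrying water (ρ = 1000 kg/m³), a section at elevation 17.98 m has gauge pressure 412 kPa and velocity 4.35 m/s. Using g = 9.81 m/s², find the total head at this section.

h ≈ 60.94 m

Pressure head ψ = P/(ρg) = 412×1000 / (1000 × 9.81) = 42.00 m.
Velocity head = v²/(2g) = 4.35² / (2 × 9.81) = 0.964 m.
h = z + ψ + v²/(2g) = 17.98 + 42.00 + 0.964 = 60.94 m.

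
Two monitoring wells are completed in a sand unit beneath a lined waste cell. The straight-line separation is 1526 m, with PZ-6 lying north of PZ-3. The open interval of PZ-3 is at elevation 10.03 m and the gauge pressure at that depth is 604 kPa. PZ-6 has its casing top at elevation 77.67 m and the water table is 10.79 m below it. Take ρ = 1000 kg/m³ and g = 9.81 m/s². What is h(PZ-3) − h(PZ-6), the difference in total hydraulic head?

Δh ≈ 4.72 m

Pressure head at PZ-3: ψ = P/(ρg) = 604×1000 / (1000 × 9.81) = 61.57 m.
Total head at PZ-3: h = z + ψ = 10.03 + 61.57 = 71.60 m.
Total head at PZ-6: h = 77.67 − 10.79 = 66.88 m.
Head difference: h(PZ-3) − h(PZ-6) = 71.60 − 66.88 = 4.72 m.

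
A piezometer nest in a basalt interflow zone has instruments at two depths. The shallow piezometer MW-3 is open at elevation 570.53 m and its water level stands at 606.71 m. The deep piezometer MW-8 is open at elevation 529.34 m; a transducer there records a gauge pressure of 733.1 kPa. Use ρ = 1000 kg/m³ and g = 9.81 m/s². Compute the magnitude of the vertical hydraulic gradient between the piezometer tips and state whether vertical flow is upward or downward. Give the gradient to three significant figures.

|i_v| ≈ 0.0641; vertical flow is downward

Total head at MW-3: h = 606.71 m (water level in the standpipe).
Pressure head at MW-8: ψ = P/(ρg) = 733.1×1000 / (1000 × 9.81) = 74.73 m.
Total head at MW-8: h = z + ψ = 529.34 + 74.73 = 604.07 m.
Δh = h(MW-3) − h(MW-8) = 606.71 − 604.07 = 2.64 m.
Vertical separation Δz = 570.53 − 529.34 = 41.19 m.
|i_v| = |Δh| / Δz = 2.64 / 41.19 = 0.0641.
Head is higher in the shallow piezometer, so vertical flow is downward (recharge condition).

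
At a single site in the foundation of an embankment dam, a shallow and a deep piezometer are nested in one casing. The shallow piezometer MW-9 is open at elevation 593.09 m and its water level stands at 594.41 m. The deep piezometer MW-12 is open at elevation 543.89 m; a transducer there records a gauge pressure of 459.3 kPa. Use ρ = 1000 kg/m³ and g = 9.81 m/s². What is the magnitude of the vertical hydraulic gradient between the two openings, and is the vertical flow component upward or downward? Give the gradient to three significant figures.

|i_v| ≈ 0.0752; vertical flow is downward

Total head at MW-9: h = 594.41 m (water level in the standpipe).
Pressure head at MW-12: ψ = P/(ρg) = 459.3×1000 / (1000 × 9.81) = 46.82 m.
Total head at MW-12: h = z + ψ = 543.89 + 46.82 = 590.71 m.
Δh = h(MW-9) − h(MW-12) = 594.41 − 590.71 = 3.70 m.
Vertical separation Δz = 593.09 − 543.89 = 49.20 m.
|i_v| = |Δh| / Δz = 3.70 / 49.20 = 0.0752.
Head is higher in the shallow piezometer, so vertical flow is downward (recharge condition).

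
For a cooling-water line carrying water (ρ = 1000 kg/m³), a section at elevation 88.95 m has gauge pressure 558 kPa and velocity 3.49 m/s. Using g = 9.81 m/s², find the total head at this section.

h ≈ 146.45 m

Pressure head ψ = P/(ρg) = 558×1000 / (1000 × 9.81) = 56.88 m.
Velocity head = v²/(2g) = 3.49² / (2 × 9.81) = 0.621 m.
h = z + ψ + v²/(2g) = 88.95 + 56.88 + 0.621 = 146.45 m.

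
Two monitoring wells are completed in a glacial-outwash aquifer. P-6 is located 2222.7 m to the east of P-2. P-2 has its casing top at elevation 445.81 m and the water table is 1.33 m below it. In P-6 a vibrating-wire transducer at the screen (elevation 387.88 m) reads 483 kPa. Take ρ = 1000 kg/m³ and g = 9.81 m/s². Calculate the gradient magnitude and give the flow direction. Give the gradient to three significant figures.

Total head at P-2: h = 445.81 − 1.33 = 444.48 m.
Pressure head at P-6: ψ = P/(ρg) = 483×1000 / (1000 × 9.81) = 49.24 m.
Total head at P-6: h = z + ψ = 387.88 + 49.24 = 437.12 m.
Head difference: h(P-2) − h(P-6) = 444.48 − 437.12 = 7.36 m.
Hydraulic gradient: i = |Δh| / L = 7.36 / 2222.7 = 0.00331.
Flow is from higher to lower head: from P-2 toward P-6, i.e. toward the east.

i ≈ 0.00331; groundwater flows toward the east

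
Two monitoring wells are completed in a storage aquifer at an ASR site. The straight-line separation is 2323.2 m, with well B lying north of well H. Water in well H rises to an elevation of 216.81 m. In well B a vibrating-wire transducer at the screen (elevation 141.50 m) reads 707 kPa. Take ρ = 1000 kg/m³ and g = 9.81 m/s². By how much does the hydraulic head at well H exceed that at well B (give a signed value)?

Total head at well H: h = 216.81 m (water level in the piezometer is the total head).
Pressure head at well B: ψ = P/(ρg) = 707×1000 / (1000 × 9.81) = 72.07 m.
Total head at well B: h = z + ψ = 141.50 + 72.07 = 213.57 m.
Head difference: h(well H) − h(well B) = 216.81 − 213.57 = 3.24 m.

Δh ≈ 3.24 m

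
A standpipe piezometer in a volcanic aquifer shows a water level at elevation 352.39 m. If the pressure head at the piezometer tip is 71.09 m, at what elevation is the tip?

z ≈ 281.30 m

z = h − ψ = 352.39 − 71.09 = 281.30 m.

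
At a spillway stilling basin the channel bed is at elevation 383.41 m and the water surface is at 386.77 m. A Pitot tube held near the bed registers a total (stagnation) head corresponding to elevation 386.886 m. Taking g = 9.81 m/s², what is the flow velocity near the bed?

Near the bed, under hydrostatic conditions, the piezometric head (z + ψ) equals the free-surface elevation, 386.77 m.
Velocity head = total − piezometric = 386.886 − 386.77 = 0.116 m.
v = √(2g·h_v) = √(2 × 9.81 × 0.116) = 1.51 m/s.

v ≈ 1.51 m/s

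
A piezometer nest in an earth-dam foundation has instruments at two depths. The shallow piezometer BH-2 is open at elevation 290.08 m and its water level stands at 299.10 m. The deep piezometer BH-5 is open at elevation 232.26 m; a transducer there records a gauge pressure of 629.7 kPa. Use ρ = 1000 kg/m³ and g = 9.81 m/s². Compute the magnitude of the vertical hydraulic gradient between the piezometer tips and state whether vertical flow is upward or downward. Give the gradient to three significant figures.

Total head at BH-2: h = 299.10 m (water level in the standpipe).
Pressure head at BH-5: ψ = P/(ρg) = 629.7×1000 / (1000 × 9.81) = 64.19 m.
Total head at BH-5: h = z + ψ = 232.26 + 64.19 = 296.45 m.
Δh = h(BH-2) − h(BH-5) = 299.10 − 296.45 = 2.65 m.
Vertical separation Δz = 290.08 − 232.26 = 57.82 m.
|i_v| = |Δh| / Δz = 2.65 / 57.82 = 0.0458.
Head is higher in the shallow piezometer, so vertical flow is downward (recharge condition).

|i_v| ≈ 0.0458; vertical flow is downward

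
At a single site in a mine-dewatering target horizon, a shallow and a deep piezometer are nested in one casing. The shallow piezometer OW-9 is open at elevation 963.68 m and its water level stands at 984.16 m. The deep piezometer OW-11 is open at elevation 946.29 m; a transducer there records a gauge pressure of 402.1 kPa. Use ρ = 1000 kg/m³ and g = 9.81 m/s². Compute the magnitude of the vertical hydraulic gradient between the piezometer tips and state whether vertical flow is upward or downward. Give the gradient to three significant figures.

|i_v| ≈ 0.179; vertical flow is upward

Total head at OW-9: h = 984.16 m (water level in the standpipe).
Pressure head at OW-11: ψ = P/(ρg) = 402.1×1000 / (1000 × 9.81) = 40.99 m.
Total head at OW-11: h = z + ψ = 946.29 + 40.99 = 987.28 m.
Δh = h(OW-9) − h(OW-11) = 984.16 − 987.28 = -3.12 m.
Vertical separation Δz = 963.68 − 946.29 = 17.39 m.
|i_v| = |Δh| / Δz = 3.12 / 17.39 = 0.179.
Head is higher in the deep piezometer, so vertical flow is upward (discharge condition).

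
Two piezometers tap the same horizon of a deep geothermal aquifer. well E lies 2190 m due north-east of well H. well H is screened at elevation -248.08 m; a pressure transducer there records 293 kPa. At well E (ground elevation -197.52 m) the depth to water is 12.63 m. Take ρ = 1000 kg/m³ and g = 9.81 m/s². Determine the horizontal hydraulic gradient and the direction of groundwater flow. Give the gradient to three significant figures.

Pressure head at well H: ψ = P/(ρg) = 293×1000 / (1000 × 9.81) = 29.87 m.
Total head at well H: h = z + ψ = -248.08 + 29.87 = -218.21 m.
Total head at well E: h = -197.52 − 12.63 = -210.15 m.
Head difference: h(well H) − h(well E) = -218.21 − (-210.15) = -8.06 m.
Hydraulic gradient: i = |Δh| / L = 8.06 / 2190 = 0.00368.
Flow is from higher to lower head: from well E toward well H, i.e. toward the south-west.

i ≈ 0.00368; groundwater flows toward the south-west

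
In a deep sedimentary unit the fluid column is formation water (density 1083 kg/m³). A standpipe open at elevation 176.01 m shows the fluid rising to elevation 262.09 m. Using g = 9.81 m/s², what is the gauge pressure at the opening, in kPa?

P ≈ 915 kPa

Pressure head ψ = h − z = 262.09 − 176.01 = 86.08 m.
P = ρgψ = 1083 × 9.81 × 86.08 = 914534 Pa ≈ 915 kPa.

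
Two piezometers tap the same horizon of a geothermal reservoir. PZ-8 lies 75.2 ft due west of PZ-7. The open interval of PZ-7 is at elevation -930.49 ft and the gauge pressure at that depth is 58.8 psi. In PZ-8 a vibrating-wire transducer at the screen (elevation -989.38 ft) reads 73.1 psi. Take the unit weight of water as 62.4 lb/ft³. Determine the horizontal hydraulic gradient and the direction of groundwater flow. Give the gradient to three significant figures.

Pressure head at PZ-7: ψ = 144·P/γ = 144 × 58.8 / 62.4 = 135.69 ft.
Total head at PZ-7: h = z + ψ = -930.49 + 135.69 = -794.80 ft.
Pressure head at PZ-8: ψ = 144·P/γ = 144 × 73.1 / 62.4 = 168.69 ft.
Total head at PZ-8: h = z + ψ = -989.38 + 168.69 = -820.69 ft.
Head difference: h(PZ-7) − h(PZ-8) = -794.80 − (-820.69) = 25.89 ft.
Hydraulic gradient: i = |Δh| / L = 25.89 / 75.2 = 0.344.
Flow is from higher to lower head: from PZ-7 toward PZ-8, i.e. toward the west.

i ≈ 0.344; groundwater flows toward the west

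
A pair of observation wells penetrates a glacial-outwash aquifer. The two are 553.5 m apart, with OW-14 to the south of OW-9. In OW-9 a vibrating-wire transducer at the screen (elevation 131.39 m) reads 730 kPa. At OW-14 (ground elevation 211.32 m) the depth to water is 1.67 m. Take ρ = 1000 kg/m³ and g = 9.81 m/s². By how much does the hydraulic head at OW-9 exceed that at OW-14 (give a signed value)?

Δh ≈ -3.85 m

Pressure head at OW-9: ψ = P/(ρg) = 730×1000 / (1000 × 9.81) = 74.41 m.
Total head at OW-9: h = z + ψ = 131.39 + 74.41 = 205.80 m.
Total head at OW-14: h = 211.32 − 1.67 = 209.65 m.
Head difference: h(OW-9) − h(OW-14) = 205.80 − 209.65 = -3.85 m.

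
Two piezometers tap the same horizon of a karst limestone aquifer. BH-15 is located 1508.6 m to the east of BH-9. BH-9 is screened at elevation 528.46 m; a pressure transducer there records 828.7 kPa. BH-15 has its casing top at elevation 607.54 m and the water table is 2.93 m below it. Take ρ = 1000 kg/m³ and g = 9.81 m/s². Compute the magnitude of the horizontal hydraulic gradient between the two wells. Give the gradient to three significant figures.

Pressure head at BH-9: ψ = P/(ρg) = 828.7×1000 / (1000 × 9.81) = 84.48 m.
Total head at BH-9: h = z + ψ = 528.46 + 84.48 = 612.94 m.
Total head at BH-15: h = 607.54 − 2.93 = 604.61 m.
Head difference: h(BH-9) − h(BH-15) = 612.94 − 604.61 = 8.33 m.
Hydraulic gradient: i = |Δh| / L = 8.33 / 1508.6 = 0.00552.

i ≈ 0.00552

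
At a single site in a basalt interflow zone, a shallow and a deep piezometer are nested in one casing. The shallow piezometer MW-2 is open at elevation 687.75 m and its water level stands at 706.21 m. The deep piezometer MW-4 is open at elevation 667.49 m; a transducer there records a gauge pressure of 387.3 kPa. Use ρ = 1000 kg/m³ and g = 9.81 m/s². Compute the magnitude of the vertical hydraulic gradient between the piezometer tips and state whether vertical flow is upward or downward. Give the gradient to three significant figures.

|i_v| ≈ 0.0375; vertical flow is upward

Total head at MW-2: h = 706.21 m (water level in the standpipe).
Pressure head at MW-4: ψ = P/(ρg) = 387.3×1000 / (1000 × 9.81) = 39.48 m.
Total head at MW-4: h = z + ψ = 667.49 + 39.48 = 706.97 m.
Δh = h(MW-2) − h(MW-4) = 706.21 − 706.97 = -0.76 m.
Vertical separation Δz = 687.75 − 667.49 = 20.26 m.
|i_v| = |Δh| / Δz = 0.76 / 20.26 = 0.0375.
Head is higher in the deep piezometer, so vertical flow is upward (discharge condition).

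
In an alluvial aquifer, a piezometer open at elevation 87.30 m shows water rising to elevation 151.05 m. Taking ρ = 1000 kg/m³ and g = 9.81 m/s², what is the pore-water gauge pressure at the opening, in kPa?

P ≈ 625 kPa

Pressure head ψ = h − z = 151.05 − 87.30 = 63.75 m.
P = ρgψ = 1000 × 9.81 × 63.75 = 625388 Pa ≈ 625 kPa.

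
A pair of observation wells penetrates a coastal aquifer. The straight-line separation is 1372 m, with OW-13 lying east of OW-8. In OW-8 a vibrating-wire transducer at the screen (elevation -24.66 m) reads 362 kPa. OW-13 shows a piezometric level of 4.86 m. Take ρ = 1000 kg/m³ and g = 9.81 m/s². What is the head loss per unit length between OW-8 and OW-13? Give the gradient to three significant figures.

i ≈ 0.00538 m/m

Pressure head at OW-8: ψ = P/(ρg) = 362×1000 / (1000 × 9.81) = 36.90 m.
Total head at OW-8: h = z + ψ = -24.66 + 36.90 = 12.24 m.
Total head at OW-13: h = 4.86 m (water level in the piezometer is the total head).
Head difference: h(OW-8) − h(OW-13) = 12.24 − 4.86 = 7.38 m.
Hydraulic gradient: i = |Δh| / L = 7.38 / 1372 = 0.00538.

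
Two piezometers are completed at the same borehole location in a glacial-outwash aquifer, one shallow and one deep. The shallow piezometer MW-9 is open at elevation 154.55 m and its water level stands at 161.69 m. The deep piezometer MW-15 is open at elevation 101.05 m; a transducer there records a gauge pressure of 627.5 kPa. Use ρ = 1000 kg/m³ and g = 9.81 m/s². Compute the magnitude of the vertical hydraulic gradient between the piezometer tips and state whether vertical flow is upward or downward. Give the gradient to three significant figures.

|i_v| ≈ 0.0622; vertical flow is upward

Total head at MW-9: h = 161.69 m (water level in the standpipe).
Pressure head at MW-15: ψ = P/(ρg) = 627.5×1000 / (1000 × 9.81) = 63.97 m.
Total head at MW-15: h = z + ψ = 101.05 + 63.97 = 165.02 m.
Δh = h(MW-9) − h(MW-15) = 161.69 − 165.02 = -3.33 m.
Vertical separation Δz = 154.55 − 101.05 = 53.50 m.
|i_v| = |Δh| / Δz = 3.33 / 53.50 = 0.0622.
Head is higher in the deep piezometer, so vertical flow is upward (discharge condition).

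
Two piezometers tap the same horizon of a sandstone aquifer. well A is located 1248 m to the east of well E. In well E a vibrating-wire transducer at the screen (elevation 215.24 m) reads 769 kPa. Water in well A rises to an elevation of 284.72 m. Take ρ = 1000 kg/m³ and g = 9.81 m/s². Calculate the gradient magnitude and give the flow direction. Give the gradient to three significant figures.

i ≈ 0.00714; groundwater flows toward the east

Pressure head at well E: ψ = P/(ρg) = 769×1000 / (1000 × 9.81) = 78.39 m.
Total head at well E: h = z + ψ = 215.24 + 78.39 = 293.63 m.
Total head at well A: h = 284.72 m (water level in the piezometer is the total head).
Head difference: h(well E) − h(well A) = 293.63 − 284.72 = 8.91 m.
Hydraulic gradient: i = |Δh| / L = 8.91 / 1248 = 0.00714.
Flow is from higher to lower head: from well E toward well A, i.e. toward the east.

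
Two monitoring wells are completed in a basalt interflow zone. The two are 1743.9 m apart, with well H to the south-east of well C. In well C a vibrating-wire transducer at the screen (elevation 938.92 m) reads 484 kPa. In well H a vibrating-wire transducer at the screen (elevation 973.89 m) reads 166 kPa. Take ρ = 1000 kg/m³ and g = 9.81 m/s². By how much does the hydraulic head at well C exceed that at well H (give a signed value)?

Δh ≈ -2.55 m

Pressure head at well C: ψ = P/(ρg) = 484×1000 / (1000 × 9.81) = 49.34 m.
Total head at well C: h = z + ψ = 938.92 + 49.34 = 988.26 m.
Pressure head at well H: ψ = P/(ρg) = 166×1000 / (1000 × 9.81) = 16.92 m.
Total head at well H: h = z + ψ = 973.89 + 16.92 = 990.81 m.
Head difference: h(well C) − h(well H) = 988.26 − 990.81 = -2.55 m.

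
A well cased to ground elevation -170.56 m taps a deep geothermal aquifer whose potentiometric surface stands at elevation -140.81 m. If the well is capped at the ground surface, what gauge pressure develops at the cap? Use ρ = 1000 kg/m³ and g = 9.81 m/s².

P ≈ 292 kPa

Head above the cap: Δh = -140.81 − (-170.56) = 29.75 m.
P = ρgΔh = 1000 × 9.81 × 29.75 = 291848 Pa ≈ 292 kPa.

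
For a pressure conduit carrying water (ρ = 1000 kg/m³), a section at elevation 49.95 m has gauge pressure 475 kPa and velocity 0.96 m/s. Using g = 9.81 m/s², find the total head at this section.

h ≈ 98.42 m

Pressure head ψ = P/(ρg) = 475×1000 / (1000 × 9.81) = 48.42 m.
Velocity head = v²/(2g) = 0.96² / (2 × 9.81) = 0.047 m.
h = z + ψ + v²/(2g) = 49.95 + 48.42 + 0.047 = 98.42 m.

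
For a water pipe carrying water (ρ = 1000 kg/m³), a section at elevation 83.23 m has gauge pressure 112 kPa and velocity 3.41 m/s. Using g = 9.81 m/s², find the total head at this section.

Pressure head ψ = P/(ρg) = 112×1000 / (1000 × 9.81) = 11.42 m.
Velocity head = v²/(2g) = 3.41² / (2 × 9.81) = 0.593 m.
h = z + ψ + v²/(2g) = 83.23 + 11.42 + 0.593 = 95.24 m.

h ≈ 95.24 m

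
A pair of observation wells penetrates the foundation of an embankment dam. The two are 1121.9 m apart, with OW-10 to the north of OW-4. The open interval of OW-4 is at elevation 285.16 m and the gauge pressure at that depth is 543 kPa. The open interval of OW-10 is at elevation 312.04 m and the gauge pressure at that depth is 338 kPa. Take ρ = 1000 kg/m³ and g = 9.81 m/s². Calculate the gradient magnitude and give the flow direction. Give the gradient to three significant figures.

i ≈ 0.00533; groundwater flows toward the south

Pressure head at OW-4: ψ = P/(ρg) = 543×1000 / (1000 × 9.81) = 55.35 m.
Total head at OW-4: h = z + ψ = 285.16 + 55.35 = 340.51 m.
Pressure head at OW-10: ψ = P/(ρg) = 338×1000 / (1000 × 9.81) = 34.45 m.
Total head at OW-10: h = z + ψ = 312.04 + 34.45 = 346.49 m.
Head difference: h(OW-4) − h(OW-10) = 340.51 − 346.49 = -5.98 m.
Hydraulic gradient: i = |Δh| / L = 5.98 / 1121.9 = 0.00533.
Flow is from higher to lower head: from OW-10 toward OW-4, i.e. toward the south.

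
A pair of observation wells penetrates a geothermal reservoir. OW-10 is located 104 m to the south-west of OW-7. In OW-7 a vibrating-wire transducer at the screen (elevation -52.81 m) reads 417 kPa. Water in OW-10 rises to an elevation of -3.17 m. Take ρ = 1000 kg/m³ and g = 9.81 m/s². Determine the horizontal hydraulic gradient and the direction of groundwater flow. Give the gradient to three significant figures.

Pressure head at OW-7: ψ = P/(ρg) = 417×1000 / (1000 × 9.81) = 42.51 m.
Total head at OW-7: h = z + ψ = -52.81 + 42.51 = -10.30 m.
Total head at OW-10: h = -3.17 m (water level in the piezometer is the total head).
Head difference: h(OW-7) − h(OW-10) = -10.30 − (-3.17) = -7.13 m.
Hydraulic gradient: i = |Δh| / L = 7.13 / 104 = 0.0686.
Flow is from higher to lower head: from OW-10 toward OW-7, i.e. toward the north-east.

i ≈ 0.0686; groundwater flows toward the north-east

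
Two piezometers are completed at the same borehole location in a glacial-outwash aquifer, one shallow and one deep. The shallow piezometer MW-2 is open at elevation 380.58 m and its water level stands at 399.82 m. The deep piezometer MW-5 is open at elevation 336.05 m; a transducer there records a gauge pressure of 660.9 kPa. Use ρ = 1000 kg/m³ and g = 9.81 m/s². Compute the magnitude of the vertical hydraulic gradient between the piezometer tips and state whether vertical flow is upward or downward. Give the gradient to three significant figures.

|i_v| ≈ 0.0808; vertical flow is upward

Total head at MW-2: h = 399.82 m (water level in the standpipe).
Pressure head at MW-5: ψ = P/(ρg) = 660.9×1000 / (1000 × 9.81) = 67.37 m.
Total head at MW-5: h = z + ψ = 336.05 + 67.37 = 403.42 m.
Δh = h(MW-2) − h(MW-5) = 399.82 − 403.42 = -3.60 m.
Vertical separation Δz = 380.58 − 336.05 = 44.53 m.
|i_v| = |Δh| / Δz = 3.60 / 44.53 = 0.0808.
Head is higher in the deep piezometer, so vertical flow is upward (discharge condition).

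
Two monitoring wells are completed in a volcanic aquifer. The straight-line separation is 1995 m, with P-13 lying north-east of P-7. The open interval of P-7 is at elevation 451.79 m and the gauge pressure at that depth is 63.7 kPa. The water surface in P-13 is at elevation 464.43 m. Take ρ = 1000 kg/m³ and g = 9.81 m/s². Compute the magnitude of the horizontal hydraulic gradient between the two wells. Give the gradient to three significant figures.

i ≈ 0.00308

Pressure head at P-7: ψ = P/(ρg) = 63.7×1000 / (1000 × 9.81) = 6.49 m.
Total head at P-7: h = z + ψ = 451.79 + 6.49 = 458.28 m.
Total head at P-13: h = 464.43 m (water level in the piezometer is the total head).
Head difference: h(P-7) − h(P-13) = 458.28 − 464.43 = -6.15 m.
Hydraulic gradient: i = |Δh| / L = 6.15 / 1995 = 0.00308.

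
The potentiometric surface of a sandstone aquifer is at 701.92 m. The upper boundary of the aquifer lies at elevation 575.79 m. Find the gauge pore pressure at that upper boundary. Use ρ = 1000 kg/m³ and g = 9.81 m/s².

P ≈ 1240 kPa

Pressure head at the aquifer top: ψ = h − z = 701.92 − 575.79 = 126.13 m.
P = ρgψ = 1000 × 9.81 × 126.13 = 1237335 Pa ≈ 1240 kPa.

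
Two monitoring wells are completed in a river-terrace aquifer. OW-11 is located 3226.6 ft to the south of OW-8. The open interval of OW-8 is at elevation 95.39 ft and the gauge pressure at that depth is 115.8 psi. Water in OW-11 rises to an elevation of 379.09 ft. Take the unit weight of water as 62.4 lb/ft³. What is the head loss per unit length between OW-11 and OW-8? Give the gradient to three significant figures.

i ≈ 0.00510 ft/ft

Pressure head at OW-8: ψ = 144·P/γ = 144 × 115.8 / 62.4 = 267.23 ft.
Total head at OW-8: h = z + ψ = 95.39 + 267.23 = 362.62 ft.
Total head at OW-11: h = 379.09 ft (water level in the piezometer is the total head).
Head difference: h(OW-8) − h(OW-11) = 362.62 − 379.09 = -16.47 ft.
Hydraulic gradient: i = |Δh| / L = 16.47 / 3226.6 = 0.00510.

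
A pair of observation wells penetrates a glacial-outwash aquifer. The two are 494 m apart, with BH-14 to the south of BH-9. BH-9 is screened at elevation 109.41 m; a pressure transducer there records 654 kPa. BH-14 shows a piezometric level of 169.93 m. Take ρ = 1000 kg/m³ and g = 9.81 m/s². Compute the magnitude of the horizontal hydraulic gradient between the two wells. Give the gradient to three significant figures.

Pressure head at BH-9: ψ = P/(ρg) = 654×1000 / (1000 × 9.81) = 66.67 m.
Total head at BH-9: h = z + ψ = 109.41 + 66.67 = 176.08 m.
Total head at BH-14: h = 169.93 m (water level in the piezometer is the total head).
Head difference: h(BH-9) − h(BH-14) = 176.08 − 169.93 = 6.15 m.
Hydraulic gradient: i = |Δh| / L = 6.15 / 494 = 0.0124.

i ≈ 0.0124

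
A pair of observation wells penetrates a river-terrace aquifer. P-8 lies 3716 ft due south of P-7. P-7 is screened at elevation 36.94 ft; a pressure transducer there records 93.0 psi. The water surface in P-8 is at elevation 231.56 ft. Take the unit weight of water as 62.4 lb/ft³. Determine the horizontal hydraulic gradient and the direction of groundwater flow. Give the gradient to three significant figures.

i ≈ 0.00538; groundwater flows toward the south

Pressure head at P-7: ψ = 144·P/γ = 144 × 93.0 / 62.4 = 214.62 ft.
Total head at P-7: h = z + ψ = 36.94 + 214.62 = 251.56 ft.
Total head at P-8: h = 231.56 ft (water level in the piezometer is the total head).
Head difference: h(P-7) − h(P-8) = 251.56 − 231.56 = 20.00 ft.
Hydraulic gradient: i = |Δh| / L = 20.00 / 3716 = 0.00538.
Flow is from higher to lower head: from P-7 toward P-8, i.e. toward the south.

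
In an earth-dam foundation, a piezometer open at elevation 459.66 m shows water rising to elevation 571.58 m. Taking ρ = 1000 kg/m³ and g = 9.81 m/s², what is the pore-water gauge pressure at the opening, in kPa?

P ≈ 1100 kPa

Pressure head ψ = h − z = 571.58 − 459.66 = 111.92 m.
P = ρgψ = 1000 × 9.81 × 111.92 = 1097935 Pa ≈ 1100 kPa.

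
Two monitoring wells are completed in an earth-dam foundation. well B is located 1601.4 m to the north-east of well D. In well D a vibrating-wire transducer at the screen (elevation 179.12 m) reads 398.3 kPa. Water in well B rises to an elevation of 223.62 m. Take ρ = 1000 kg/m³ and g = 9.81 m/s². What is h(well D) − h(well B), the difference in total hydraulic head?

Δh ≈ -3.90 m

Pressure head at well D: ψ = P/(ρg) = 398.3×1000 / (1000 × 9.81) = 40.60 m.
Total head at well D: h = z + ψ = 179.12 + 40.60 = 219.72 m.
Total head at well B: h = 223.62 m (water level in the piezometer is the total head).
Head difference: h(well D) − h(well B) = 219.72 − 223.62 = -3.90 m.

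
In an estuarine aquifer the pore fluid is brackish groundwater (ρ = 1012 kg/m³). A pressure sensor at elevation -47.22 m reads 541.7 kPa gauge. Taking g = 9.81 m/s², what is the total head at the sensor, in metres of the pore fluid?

h ≈ 7.34 m

ψ = P/(ρg) = 541.7×1000 / (1012 × 9.81) = 54.56 m.
h = z + ψ = -47.22 + 54.56 = 7.34 m.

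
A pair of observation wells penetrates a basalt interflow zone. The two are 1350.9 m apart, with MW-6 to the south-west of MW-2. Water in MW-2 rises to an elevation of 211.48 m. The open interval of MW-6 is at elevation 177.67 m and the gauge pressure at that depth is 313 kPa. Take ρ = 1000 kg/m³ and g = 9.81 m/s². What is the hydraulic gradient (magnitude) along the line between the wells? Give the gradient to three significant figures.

Total head at MW-2: h = 211.48 m (water level in the piezometer is the total head).
Pressure head at MW-6: ψ = P/(ρg) = 313×1000 / (1000 × 9.81) = 31.91 m.
Total head at MW-6: h = z + ψ = 177.67 + 31.91 = 209.58 m.
Head difference: h(MW-2) − h(MW-6) = 211.48 − 209.58 = 1.90 m.
Hydraulic gradient: i = |Δh| / L = 1.90 / 1350.9 = 0.00141.

i ≈ 0.00141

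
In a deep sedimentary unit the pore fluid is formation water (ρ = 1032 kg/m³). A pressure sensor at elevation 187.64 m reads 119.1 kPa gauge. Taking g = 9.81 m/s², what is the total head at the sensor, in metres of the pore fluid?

ψ = P/(ρg) = 119.1×1000 / (1032 × 9.81) = 11.76 m.
h = z + ψ = 187.64 + 11.76 = 199.40 m.

h ≈ 199.40 m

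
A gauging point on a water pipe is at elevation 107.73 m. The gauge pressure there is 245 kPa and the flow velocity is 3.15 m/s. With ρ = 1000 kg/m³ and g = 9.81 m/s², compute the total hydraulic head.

Pressure head ψ = P/(ρg) = 245×1000 / (1000 × 9.81) = 24.97 m.
Velocity head = v²/(2g) = 3.15² / (2 × 9.81) = 0.506 m.
h = z + ψ + v²/(2g) = 107.73 + 24.97 + 0.506 = 133.21 m.

h ≈ 133.21 m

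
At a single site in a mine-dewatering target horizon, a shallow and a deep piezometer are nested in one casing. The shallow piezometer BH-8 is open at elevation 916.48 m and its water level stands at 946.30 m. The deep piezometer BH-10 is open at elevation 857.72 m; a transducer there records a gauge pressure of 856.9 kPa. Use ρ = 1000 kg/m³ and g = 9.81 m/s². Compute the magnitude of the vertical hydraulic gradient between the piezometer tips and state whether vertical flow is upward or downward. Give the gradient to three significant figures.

Total head at BH-8: h = 946.30 m (water level in the standpipe).
Pressure head at BH-10: ψ = P/(ρg) = 856.9×1000 / (1000 × 9.81) = 87.35 m.
Total head at BH-10: h = z + ψ = 857.72 + 87.35 = 945.07 m.
Δh = h(BH-8) − h(BH-10) = 946.30 − 945.07 = 1.23 m.
Vertical separation Δz = 916.48 − 857.72 = 58.76 m.
|i_v| = |Δh| / Δz = 1.23 / 58.76 = 0.0209.
Head is higher in the shallow piezometer, so vertical flow is downward (recharge condition).

|i_v| ≈ 0.0209; vertical flow is downward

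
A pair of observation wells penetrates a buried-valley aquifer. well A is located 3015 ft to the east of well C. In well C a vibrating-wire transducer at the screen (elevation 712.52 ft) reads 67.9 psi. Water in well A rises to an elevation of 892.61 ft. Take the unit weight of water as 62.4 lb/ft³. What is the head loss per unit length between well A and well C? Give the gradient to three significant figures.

i ≈ 0.00776 ft/ft

Pressure head at well C: ψ = 144·P/γ = 144 × 67.9 / 62.4 = 156.69 ft.
Total head at well C: h = z + ψ = 712.52 + 156.69 = 869.21 ft.
Total head at well A: h = 892.61 ft (water level in the piezometer is the total head).
Head difference: h(well C) − h(well A) = 869.21 − 892.61 = -23.40 ft.
Hydraulic gradient: i = |Δh| / L = 23.40 / 3015 = 0.00776.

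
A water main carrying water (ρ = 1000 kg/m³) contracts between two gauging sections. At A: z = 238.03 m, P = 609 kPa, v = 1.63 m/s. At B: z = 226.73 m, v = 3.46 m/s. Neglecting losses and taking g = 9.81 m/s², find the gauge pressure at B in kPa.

P₂ ≈ 715 kPa

Pressure head at A: ψ₁ = P₁/(ρg) = 609×1000 / (1000 × 9.81) = 62.08 m.
Velocity heads: v₁²/2g = 1.63²/19.62 = 0.135 m; v₂²/2g = 3.46²/19.62 = 0.610 m.
Total head H = z₁ + ψ₁ + v₁²/2g = 238.03 + 62.08 + 0.135 = 300.25 m.
ψ₂ = H − z₂ − v₂²/2g = 300.25 − 226.73 − 0.610 = 72.91 m.
P₂ = ρgψ₂ = 1000 × 9.81 × 72.91 ≈ 715 kPa.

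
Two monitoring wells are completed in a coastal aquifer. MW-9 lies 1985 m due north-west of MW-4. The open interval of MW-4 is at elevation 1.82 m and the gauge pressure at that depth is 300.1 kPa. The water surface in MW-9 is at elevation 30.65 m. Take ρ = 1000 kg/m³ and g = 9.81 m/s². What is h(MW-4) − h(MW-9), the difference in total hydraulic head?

Δh ≈ 1.76 m

Pressure head at MW-4: ψ = P/(ρg) = 300.1×1000 / (1000 × 9.81) = 30.59 m.
Total head at MW-4: h = z + ψ = 1.82 + 30.59 = 32.41 m.
Total head at MW-9: h = 30.65 m (water level in the piezometer is the total head).
Head difference: h(MW-4) − h(MW-9) = 32.41 − 30.65 = 1.76 m.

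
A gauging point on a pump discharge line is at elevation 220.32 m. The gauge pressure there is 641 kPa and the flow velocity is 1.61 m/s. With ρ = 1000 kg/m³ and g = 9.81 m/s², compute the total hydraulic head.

h ≈ 285.79 m

Pressure head ψ = P/(ρg) = 641×1000 / (1000 × 9.81) = 65.34 m.
Velocity head = v²/(2g) = 1.61² / (2 × 9.81) = 0.132 m.
h = z + ψ + v²/(2g) = 220.32 + 65.34 + 0.132 = 285.79 m.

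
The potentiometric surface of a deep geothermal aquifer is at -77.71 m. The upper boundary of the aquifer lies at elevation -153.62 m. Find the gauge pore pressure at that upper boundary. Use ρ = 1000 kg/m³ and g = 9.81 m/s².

P ≈ 745 kPa

Pressure head at the aquifer top: ψ = h − z = -77.71 − (-153.62) = 75.91 m.
P = ρgψ = 1000 × 9.81 × 75.91 = 744677 Pa ≈ 745 kPa.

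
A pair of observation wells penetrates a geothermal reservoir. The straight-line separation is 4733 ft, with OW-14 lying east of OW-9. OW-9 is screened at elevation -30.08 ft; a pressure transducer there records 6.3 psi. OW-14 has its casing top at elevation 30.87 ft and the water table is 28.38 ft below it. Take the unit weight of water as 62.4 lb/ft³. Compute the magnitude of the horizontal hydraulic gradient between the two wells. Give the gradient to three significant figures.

i ≈ 0.00381

Pressure head at OW-9: ψ = 144·P/γ = 144 × 6.3 / 62.4 = 14.54 ft.
Total head at OW-9: h = z + ψ = -30.08 + 14.54 = -15.54 ft.
Total head at OW-14: h = 30.87 − 28.38 = 2.49 ft.
Head difference: h(OW-9) − h(OW-14) = -15.54 − 2.49 = -18.03 ft.
Hydraulic gradient: i = |Δh| / L = 18.03 / 4733 = 0.00381.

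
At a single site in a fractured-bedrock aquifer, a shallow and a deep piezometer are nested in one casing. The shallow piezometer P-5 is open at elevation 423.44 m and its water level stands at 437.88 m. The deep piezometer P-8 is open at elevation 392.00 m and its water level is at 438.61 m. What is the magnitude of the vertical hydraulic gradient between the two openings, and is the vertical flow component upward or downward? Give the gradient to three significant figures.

|i_v| ≈ 0.0232; vertical flow is upward

Total head at P-5: h = 437.88 m (water level in the standpipe).
Total head at P-8: h = 438.61 m.
Δh = h(P-5) − h(P-8) = 437.88 − 438.61 = -0.73 m.
Vertical separation Δz = 423.44 − 392.00 = 31.44 m.
|i_v| = |Δh| / Δz = 0.73 / 31.44 = 0.0232.
Head is higher in the deep piezometer, so vertical flow is upward (discharge condition).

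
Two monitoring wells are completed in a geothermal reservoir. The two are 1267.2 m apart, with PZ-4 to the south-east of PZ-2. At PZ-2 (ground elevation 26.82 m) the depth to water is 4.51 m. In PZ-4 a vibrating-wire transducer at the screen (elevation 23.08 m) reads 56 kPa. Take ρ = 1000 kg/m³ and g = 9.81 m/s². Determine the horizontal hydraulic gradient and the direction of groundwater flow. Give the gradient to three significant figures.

i ≈ 0.00511; groundwater flows toward the north-west

Total head at PZ-2: h = 26.82 − 4.51 = 22.31 m.
Pressure head at PZ-4: ψ = P/(ρg) = 56×1000 / (1000 × 9.81) = 5.71 m.
Total head at PZ-4: h = z + ψ = 23.08 + 5.71 = 28.79 m.
Head difference: h(PZ-2) − h(PZ-4) = 22.31 − 28.79 = -6.48 m.
Hydraulic gradient: i = |Δh| / L = 6.48 / 1267.2 = 0.00511.
Flow is from higher to lower head: from PZ-4 toward PZ-2, i.e. toward the north-west.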